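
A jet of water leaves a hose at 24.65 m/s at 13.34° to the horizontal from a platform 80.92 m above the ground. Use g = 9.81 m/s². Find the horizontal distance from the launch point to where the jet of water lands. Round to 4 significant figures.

112.3 m

Components: v_x = 24.65 cos 13.34° = 23.985 m/s, v_y = 24.65 sin 13.34° = 5.6875 m/s.
Vertical: 0 = 80.92 + 5.6875 t − ½(9.81) t² ⇒ 4.905 t² − 5.6875 t − 80.92 = 0.
t = [5.6875 + √(32.348 + 1587.7)] / 9.810 = 4.6827 s.
Horizontal: R = v_x · t = 23.985 × 4.6827 = 112.3 m.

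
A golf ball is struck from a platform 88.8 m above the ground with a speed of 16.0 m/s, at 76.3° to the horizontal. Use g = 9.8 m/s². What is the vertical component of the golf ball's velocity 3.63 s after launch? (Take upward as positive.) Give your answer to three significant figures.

-20.0 m/s

Initial vertical component: v_y0 = 16.0 sin 76.3° = 15.54 m/s.
v_y(t) = v_y0 − g t = 15.54 − 9.8 × 3.63 = -20.0 m/s.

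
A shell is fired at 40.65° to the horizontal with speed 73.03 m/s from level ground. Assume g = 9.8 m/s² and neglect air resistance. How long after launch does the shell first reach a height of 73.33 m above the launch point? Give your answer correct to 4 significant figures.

1.922 s

v_y0 = 73.03 sin 40.65° = 47.574 m/s.
Set y = v_y0 t − ½ g t² = 73.33: 4.900 t² − 47.574 t + 73.33 = 0.
t = [47.574 ± √(2263.3 − 1437.3)] / 9.8 = (47.574 ± 28.740) / 9.8, giving t = 1.922 s or t = 7.787 s.
The shell is on the way up at the first time, so t = 1.922 s.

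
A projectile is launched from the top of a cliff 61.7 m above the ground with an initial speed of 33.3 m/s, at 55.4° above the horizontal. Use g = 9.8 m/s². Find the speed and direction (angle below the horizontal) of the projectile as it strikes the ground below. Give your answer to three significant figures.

48.1 m/s at 66.9° below the horizontal

v_x = 33.3 cos 55.4° = 18.91 m/s (constant).
|v_y| at impact = √((27.41)² + 2×9.8×61.7) = 44.28 m/s.
Speed = √(18.91² + 44.28²) = 48.1 m/s; angle = arctan(44.28/18.91) = 66.9° below horizontal.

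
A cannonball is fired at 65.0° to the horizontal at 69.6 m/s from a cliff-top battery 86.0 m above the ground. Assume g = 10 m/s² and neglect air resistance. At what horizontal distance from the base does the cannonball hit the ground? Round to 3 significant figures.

408 m

Components: v_x = 69.6 cos 65.0° = 29.41 m/s, v_y = 69.6 sin 65.0° = 63.08 m/s.
Vertical: 0 = 86.0 + 63.08 t − ½(10) t² ⇒ 5.000 t² − 63.08 t − 86.0 = 0.
t = [63.08 + √(3979 + 1720)] / 10.00 = 13.86 s.
Horizontal: R = v_x · t = 29.41 × 13.86 = 408 m.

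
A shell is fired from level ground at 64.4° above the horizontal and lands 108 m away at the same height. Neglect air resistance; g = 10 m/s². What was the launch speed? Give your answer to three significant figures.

On level ground, R = v₀² sin(2θ) / g, so v₀ = √(R g / sin 2θ).
sin(2 × 64.4°) = 0.7793.
v₀ = √(108 × 10 / 0.7793) = √1386 = 37.2 m/s.

37.2 m/s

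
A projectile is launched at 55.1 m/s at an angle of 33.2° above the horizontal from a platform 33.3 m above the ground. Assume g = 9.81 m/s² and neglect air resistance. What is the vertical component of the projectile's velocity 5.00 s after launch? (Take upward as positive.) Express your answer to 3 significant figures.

-18.9 m/s

Initial vertical component: v_y0 = 55.1 sin 33.2° = 30.17 m/s.
v_y(t) = v_y0 − g t = 30.17 − 9.81 × 5.00 = -18.9 m/s.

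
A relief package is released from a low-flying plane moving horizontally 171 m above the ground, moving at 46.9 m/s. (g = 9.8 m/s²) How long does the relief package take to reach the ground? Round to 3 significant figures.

The horizontal speed doesn't affect the fall. With v_y0 = 0, h = ½ g t².
t = √(2 × 171 / 9.8) = √34.90 = 5.91 s.

5.91 s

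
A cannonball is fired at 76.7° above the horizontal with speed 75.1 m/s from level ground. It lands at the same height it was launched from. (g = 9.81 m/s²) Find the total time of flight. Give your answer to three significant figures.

14.9 s

Vertical component: v_y = 75.1 sin 76.7° = 73.09 m/s.
For a projectile landing at launch height, time of flight is t = 2 v_y / g = 2 × 73.09 / 9.81 = 14.9 s.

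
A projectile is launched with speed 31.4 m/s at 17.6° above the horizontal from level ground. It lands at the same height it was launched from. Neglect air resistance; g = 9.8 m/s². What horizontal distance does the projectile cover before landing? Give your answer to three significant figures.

Components: v_x = 31.4 cos 17.6° = 29.93 m/s, v_y = 31.4 sin 17.6° = 9.494 m/s.
Time of flight (same landing height): t = 2 v_y / g = 2 × 9.494 / 9.8 = 1.938 s.
Range: R = v_x · t = 29.93 × 1.938 = 58.0 m.

58.0 m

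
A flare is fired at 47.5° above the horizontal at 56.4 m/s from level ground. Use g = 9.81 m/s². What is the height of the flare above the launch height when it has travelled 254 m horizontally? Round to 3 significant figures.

59.2 m

v_x = 56.4 cos 47.5° = 38.10 m/s, v_y0 = 56.4 sin 47.5° = 41.58 m/s.
Time to reach x = 254 m: t = x / v_x = 254 / 38.10 = 6.667 s.
y = v_y0 t − ½ g t² = 41.58×6.667 − 4.905×6.667² = 59.2 m.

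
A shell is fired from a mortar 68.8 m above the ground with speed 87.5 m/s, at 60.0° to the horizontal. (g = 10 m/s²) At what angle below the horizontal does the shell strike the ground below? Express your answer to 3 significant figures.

v_x = 87.5 cos 60.0° = 43.75 m/s.
At impact |v_y| = √(v_y0² + 2 g h) = √(75.78² + 2×10×68.8) = 84.37 m/s.
Angle below horizontal = arctan(|v_y| / v_x) = arctan(84.37 / 43.75) = 62.6°.

62.6°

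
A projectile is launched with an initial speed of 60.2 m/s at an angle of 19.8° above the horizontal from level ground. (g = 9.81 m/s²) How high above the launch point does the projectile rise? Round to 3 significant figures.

21.2 m

Vertical component of launch velocity: v_y = 60.2 sin 19.8° = 20.39 m/s.
At the highest point the vertical velocity is zero, so v_y² = 2 g h_max.
h_max = (20.39)² / (2 × 9.81) = 415.8 / 19.62 = 21.2 m.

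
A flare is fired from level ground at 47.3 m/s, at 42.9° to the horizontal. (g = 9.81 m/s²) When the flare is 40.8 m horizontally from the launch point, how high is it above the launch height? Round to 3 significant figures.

31.1 m

v_x = 47.3 cos 42.9° = 34.65 m/s, v_y0 = 47.3 sin 42.9° = 32.20 m/s.
Time to reach x = 40.8 m: t = x / v_x = 40.8 / 34.65 = 1.177 s.
y = v_y0 t − ½ g t² = 32.20×1.177 − 4.905×1.177² = 31.1 m.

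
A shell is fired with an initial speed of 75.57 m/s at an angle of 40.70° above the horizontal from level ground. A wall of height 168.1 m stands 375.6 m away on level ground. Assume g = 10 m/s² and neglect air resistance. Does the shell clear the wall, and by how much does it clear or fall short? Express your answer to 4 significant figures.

No — it falls 59.93 m short of clearing the wall.

v_x = 75.57 cos 40.70° = 57.292 m/s; v_y0 = 75.57 sin 40.70° = 49.279 m/s.
Time to reach the wall: t = 375.6 / 57.292 = 6.5559 s.
Height at that point: y = 49.279×6.5559 − 5.000×6.5559² = 108.17 m.
That is 168.1 − 108.17 = 59.93 m below the top of the wall, so the shell does not clear it.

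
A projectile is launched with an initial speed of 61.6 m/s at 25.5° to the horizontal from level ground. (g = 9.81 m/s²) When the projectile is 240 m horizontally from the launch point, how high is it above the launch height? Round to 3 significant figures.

v_x = 61.6 cos 25.5° = 55.60 m/s, v_y0 = 61.6 sin 25.5° = 26.52 m/s.
Time to reach x = 240 m: t = x / v_x = 240 / 55.60 = 4.317 s.
y = v_y0 t − ½ g t² = 26.52×4.317 − 4.905×4.317² = 23.1 m.

23.1 m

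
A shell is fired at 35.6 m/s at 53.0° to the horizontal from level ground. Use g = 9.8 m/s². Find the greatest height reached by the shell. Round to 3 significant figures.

41.2 m

Vertical component of launch velocity: v_y = 35.6 sin 53.0° = 28.43 m/s.
At the highest point the vertical velocity is zero, so v_y² = 2 g h_max.
h_max = (28.43)² / (2 × 9.8) = 808.3 / 19.60 = 41.2 m.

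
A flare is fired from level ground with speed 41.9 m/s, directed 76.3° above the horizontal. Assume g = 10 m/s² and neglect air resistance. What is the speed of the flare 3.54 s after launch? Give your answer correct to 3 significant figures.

11.3 m/s

v_x = 41.9 cos 76.3° = 9.924 m/s (constant).
v_y(t) = 41.9 sin 76.3° − g t = 40.71 − 10 × 3.54 = 5.310 m/s.
Speed = √(v_x² + v_y²) = √(98.49 + 28.20) = 11.3 m/s.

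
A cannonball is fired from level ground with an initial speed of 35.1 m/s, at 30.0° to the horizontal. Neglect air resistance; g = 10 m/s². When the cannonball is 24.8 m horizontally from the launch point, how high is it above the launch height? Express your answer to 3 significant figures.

11.0 m

v_x = 35.1 cos 30.0° = 30.40 m/s, v_y0 = 35.1 sin 30.0° = 17.55 m/s.
Time to reach x = 24.8 m: t = x / v_x = 24.8 / 30.40 = 0.8158 s.
y = v_y0 t − ½ g t² = 17.55×0.8158 − 5.000×0.8158² = 11.0 m.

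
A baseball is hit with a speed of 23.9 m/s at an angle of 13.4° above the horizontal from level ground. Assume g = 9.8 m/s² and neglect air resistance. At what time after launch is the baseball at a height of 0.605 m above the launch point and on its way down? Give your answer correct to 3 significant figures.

v_y0 = 23.9 sin 13.4° = 5.539 m/s.
Set y = v_y0 t − ½ g t² = 0.605: 4.900 t² − 5.539 t + 0.605 = 0.
t = [5.539 ± √(30.68 − 11.86)] / 9.8 = (5.539 ± 4.338) / 9.8, giving t = 0.123 s or t = 1.01 s.
On the way down corresponds to the larger root: t = 1.01 s.

1.01 s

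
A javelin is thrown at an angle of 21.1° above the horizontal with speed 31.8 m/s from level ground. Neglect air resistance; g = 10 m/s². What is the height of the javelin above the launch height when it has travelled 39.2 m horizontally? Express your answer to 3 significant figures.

6.40 m

v_x = 31.8 cos 21.1° = 29.67 m/s, v_y0 = 31.8 sin 21.1° = 11.45 m/s.
Time to reach x = 39.2 m: t = x / v_x = 39.2 / 29.67 = 1.321 s.
y = v_y0 t − ½ g t² = 11.45×1.321 − 5.000×1.321² = 6.40 m.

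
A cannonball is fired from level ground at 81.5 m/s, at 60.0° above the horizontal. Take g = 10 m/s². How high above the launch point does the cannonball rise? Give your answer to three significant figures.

249 m

Vertical component of launch velocity: v_y = 81.5 sin 60.0° = 70.58 m/s.
At the highest point the vertical velocity is zero, so v_y² = 2 g h_max.
h_max = (70.58)² / (2 × 10) = 4982 / 20.00 = 249 m.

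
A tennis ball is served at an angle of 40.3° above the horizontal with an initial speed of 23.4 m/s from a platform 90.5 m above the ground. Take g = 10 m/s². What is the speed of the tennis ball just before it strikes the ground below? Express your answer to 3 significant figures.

v_x = 23.4 cos 40.3° = 17.85 m/s is unchanged throughout.
For the vertical component, v_y² = v_y0² + 2 g h = (15.13)² + 2×10×90.5 = 2039, so |v_y| = 45.16 m/s.
Impact speed = √(v_x² + v_y²) = √(318.6 + 2039) = 48.6 m/s.

48.6 m/s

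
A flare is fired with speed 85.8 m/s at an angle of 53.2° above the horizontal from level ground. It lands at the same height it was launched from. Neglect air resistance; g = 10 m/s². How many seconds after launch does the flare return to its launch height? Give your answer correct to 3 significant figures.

Vertical component: v_y = 85.8 sin 53.2° = 68.70 m/s.
For a projectile landing at launch height, time of flight is t = 2 v_y / g = 2 × 68.70 / 10 = 13.7 s.

13.7 s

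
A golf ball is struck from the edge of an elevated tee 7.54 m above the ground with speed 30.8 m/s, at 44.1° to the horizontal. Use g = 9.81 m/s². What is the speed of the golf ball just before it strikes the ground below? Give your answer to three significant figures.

33.1 m/s

v_x = 30.8 cos 44.1° = 22.12 m/s is unchanged throughout.
For the vertical component, v_y² = v_y0² + 2 g h = (21.43)² + 2×9.81×7.54 = 607.2, so |v_y| = 24.64 m/s.
Impact speed = √(v_x² + v_y²) = √(489.3 + 607.2) = 33.1 m/s.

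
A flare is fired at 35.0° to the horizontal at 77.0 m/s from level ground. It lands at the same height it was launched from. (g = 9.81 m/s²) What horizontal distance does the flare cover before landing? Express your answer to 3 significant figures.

568 m

For level ground, R = v₀² sin(2θ) / g.
sin(2 × 35.0°) = sin 70.00° = 0.9397.
R = (77.0)² × 0.9397 / 9.81 = 568 m.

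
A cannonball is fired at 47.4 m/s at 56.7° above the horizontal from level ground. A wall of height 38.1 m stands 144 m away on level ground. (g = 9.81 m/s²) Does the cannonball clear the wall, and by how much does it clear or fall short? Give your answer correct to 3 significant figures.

Yes — it clears the wall by 30.9 m.

v_x = 47.4 cos 56.7° = 26.02 m/s; v_y0 = 47.4 sin 56.7° = 39.62 m/s.
Time to reach the wall: t = 144 / 26.02 = 5.534 s.
Height at that point: y = 39.62×5.534 − 4.905×5.534² = 69.04 m.
That is 69.04 − 38.1 = 30.9 m above the top of the wall, so the cannonball clears it.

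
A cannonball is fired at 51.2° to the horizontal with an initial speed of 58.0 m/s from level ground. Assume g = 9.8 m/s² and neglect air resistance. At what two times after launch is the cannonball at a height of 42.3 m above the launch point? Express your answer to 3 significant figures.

v_y0 = 58.0 sin 51.2° = 45.20 m/s.
Set y = v_y0 t − ½ g t² = 42.3: 4.900 t² − 45.20 t + 42.3 = 0.
t = [45.20 ± √(2043 − 829.1)] / 9.8 = (45.20 ± 34.84) / 9.8, giving t = 1.06 s or t = 8.17 s.
So the cannonball is at 42.3 m at t = 1.06 s (rising) and t = 8.17 s (falling).

1.06 s and 8.17 s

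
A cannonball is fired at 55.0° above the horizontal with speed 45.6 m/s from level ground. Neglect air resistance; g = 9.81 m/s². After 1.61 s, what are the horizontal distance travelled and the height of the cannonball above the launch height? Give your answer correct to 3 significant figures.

v_x = 45.6 cos 55.0° = 26.16 m/s; v_y0 = 45.6 sin 55.0° = 37.35 m/s.
x = v_x t = 26.16 × 1.61 = 42.1 m.
y = v_y0 t − ½ g t² = 37.35×1.61 − 4.905×1.61² = 47.4 m.

x = 42.1 m, y = 47.4 m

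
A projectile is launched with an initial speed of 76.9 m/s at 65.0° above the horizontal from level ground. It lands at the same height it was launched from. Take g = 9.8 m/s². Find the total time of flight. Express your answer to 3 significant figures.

Vertical component: v_y = 76.9 sin 65.0° = 69.70 m/s.
For a projectile landing at launch height, time of flight is t = 2 v_y / g = 2 × 69.70 / 9.8 = 14.2 s.

14.2 s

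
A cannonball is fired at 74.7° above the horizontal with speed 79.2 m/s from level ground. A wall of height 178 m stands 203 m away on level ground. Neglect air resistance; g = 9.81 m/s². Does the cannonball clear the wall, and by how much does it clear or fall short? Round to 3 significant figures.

Yes — it clears the wall by 101 m.

v_x = 79.2 cos 74.7° = 20.90 m/s; v_y0 = 79.2 sin 74.7° = 76.39 m/s.
Time to reach the wall: t = 203 / 20.90 = 9.713 s.
Height at that point: y = 76.39×9.713 − 4.905×9.713² = 279.2 m.
That is 279.2 − 178 = 101 m above the top of the wall, so the cannonball clears it.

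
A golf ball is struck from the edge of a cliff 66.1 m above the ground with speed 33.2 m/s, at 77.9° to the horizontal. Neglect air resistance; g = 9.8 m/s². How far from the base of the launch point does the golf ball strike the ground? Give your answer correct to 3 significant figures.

57.5 m

Components: v_x = 33.2 cos 77.9° = 6.959 m/s, v_y = 33.2 sin 77.9° = 32.46 m/s.
Vertical: 0 = 66.1 + 32.46 t − ½(9.8) t² ⇒ 4.900 t² − 32.46 t − 66.1 = 0.
t = [32.46 + √(1054 + 1296)] / 9.800 = 8.259 s.
Horizontal: R = v_x · t = 6.959 × 8.259 = 57.5 m.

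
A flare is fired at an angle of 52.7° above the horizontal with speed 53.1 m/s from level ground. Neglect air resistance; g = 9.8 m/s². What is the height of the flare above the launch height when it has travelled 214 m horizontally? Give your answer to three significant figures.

64.2 m

v_x = 53.1 cos 52.7° = 32.18 m/s, v_y0 = 53.1 sin 52.7° = 42.24 m/s.
Time to reach x = 214 m: t = x / v_x = 214 / 32.18 = 6.650 s.
y = v_y0 t − ½ g t² = 42.24×6.650 − 4.900×6.650² = 64.2 m.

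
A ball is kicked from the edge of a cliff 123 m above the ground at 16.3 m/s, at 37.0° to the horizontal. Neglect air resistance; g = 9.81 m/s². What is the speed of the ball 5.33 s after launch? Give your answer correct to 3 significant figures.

44.4 m/s

v_x = 16.3 cos 37.0° = 13.02 m/s (constant).
v_y(t) = 16.3 sin 37.0° − g t = 9.810 − 9.81 × 5.33 = -42.48 m/s.
Speed = √(v_x² + v_y²) = √(169.5 + 1805) = 44.4 m/s.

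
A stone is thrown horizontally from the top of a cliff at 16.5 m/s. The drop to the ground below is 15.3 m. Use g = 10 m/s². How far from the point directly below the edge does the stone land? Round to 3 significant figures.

Initial vertical velocity is zero, so the fall time comes from h = ½ g t²: t = √(2 × 15.3 / 10) = 1.749 s.
Horizontal motion is uniform at 16.5 m/s, so x = 16.5 × 1.749 = 28.9 m.

28.9 m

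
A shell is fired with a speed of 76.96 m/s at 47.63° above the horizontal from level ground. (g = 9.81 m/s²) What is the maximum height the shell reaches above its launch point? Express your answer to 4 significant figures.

164.8 m

Vertical component of launch velocity: v_y = 76.96 sin 47.63° = 56.859 m/s.
At the highest point the vertical velocity is zero, so v_y² = 2 g h_max.
h_max = (56.859)² / (2 × 9.81) = 3232.9 / 19.62 = 164.8 m.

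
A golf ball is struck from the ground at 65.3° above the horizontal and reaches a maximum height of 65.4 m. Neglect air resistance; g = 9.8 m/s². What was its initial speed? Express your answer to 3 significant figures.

At maximum height v_y = 0, so (v₀ sin θ)² = 2 g H.
v₀ sin 65.3° = √(2 × 9.8 × 65.4) = 35.80 m/s.
v₀ = 35.80 / sin 65.3° = 35.80 / 0.9085 = 39.4 m/s.

39.4 m/s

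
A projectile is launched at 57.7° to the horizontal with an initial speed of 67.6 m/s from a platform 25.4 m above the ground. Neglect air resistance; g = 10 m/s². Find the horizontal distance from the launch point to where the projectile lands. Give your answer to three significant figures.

428 m

Components: v_x = 67.6 cos 57.7° = 36.12 m/s, v_y = 67.6 sin 57.7° = 57.14 m/s.
Vertical: 0 = 25.4 + 57.14 t − ½(10) t² ⇒ 5.000 t² − 57.14 t − 25.4 = 0.
t = [57.14 + √(3265 + 508.0)] / 10.00 = 11.86 s.
Horizontal: R = v_x · t = 36.12 × 11.86 = 428 m.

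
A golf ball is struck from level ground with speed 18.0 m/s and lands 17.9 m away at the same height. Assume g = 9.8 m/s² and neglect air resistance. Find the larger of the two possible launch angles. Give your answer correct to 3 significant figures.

73.6°

Level-ground range: R = v₀² sin(2θ)/g ⇒ sin 2θ = R g / v₀² = 17.9×9.8/18.0² = 0.5414.
2θ = arcsin(0.5414) = 32.78° or 180° − 32.78° = 147.22°.
So θ = 16.4° or θ = 73.6°.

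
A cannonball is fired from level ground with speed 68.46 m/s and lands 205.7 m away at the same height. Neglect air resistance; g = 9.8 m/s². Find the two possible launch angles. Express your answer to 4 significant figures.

12.74° and 77.26°

Level-ground range: R = v₀² sin(2θ)/g ⇒ sin 2θ = R g / v₀² = 205.7×9.8/68.46² = 0.4301.
2θ = arcsin(0.4301) = 25.474° or 180° − 25.474° = 154.526°.
So θ = 12.74° or θ = 77.26°.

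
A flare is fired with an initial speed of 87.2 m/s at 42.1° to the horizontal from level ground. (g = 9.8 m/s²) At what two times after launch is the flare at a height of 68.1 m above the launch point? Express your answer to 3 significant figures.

v_y0 = 87.2 sin 42.1° = 58.46 m/s.
Set y = v_y0 t − ½ g t² = 68.1: 4.900 t² − 58.46 t + 68.1 = 0.
t = [58.46 ± √(3418 − 1335)] / 9.8 = (58.46 ± 45.64) / 9.8, giving t = 1.31 s or t = 10.6 s.
So the flare is at 68.1 m at t = 1.31 s (rising) and t = 10.6 s (falling).

1.31 s and 10.6 s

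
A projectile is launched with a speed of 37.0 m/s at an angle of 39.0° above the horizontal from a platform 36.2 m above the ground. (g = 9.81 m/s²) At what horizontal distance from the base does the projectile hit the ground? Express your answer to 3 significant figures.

172 m

Components: v_x = 37.0 cos 39.0° = 28.75 m/s, v_y = 37.0 sin 39.0° = 23.28 m/s.
Vertical: 0 = 36.2 + 23.28 t − ½(9.81) t² ⇒ 4.905 t² − 23.28 t − 36.2 = 0.
t = [23.28 + √(542.0 + 710.2)] / 9.810 = 5.980 s.
Horizontal: R = v_x · t = 28.75 × 5.980 = 172 m.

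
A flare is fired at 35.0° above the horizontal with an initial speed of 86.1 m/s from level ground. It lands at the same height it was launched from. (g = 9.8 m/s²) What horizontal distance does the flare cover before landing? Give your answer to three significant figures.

711 m

Components: v_x = 86.1 cos 35.0° = 70.53 m/s, v_y = 86.1 sin 35.0° = 49.38 m/s.
Time of flight (same landing height): t = 2 v_y / g = 2 × 49.38 / 9.8 = 10.08 s.
Range: R = v_x · t = 70.53 × 10.08 = 711 m.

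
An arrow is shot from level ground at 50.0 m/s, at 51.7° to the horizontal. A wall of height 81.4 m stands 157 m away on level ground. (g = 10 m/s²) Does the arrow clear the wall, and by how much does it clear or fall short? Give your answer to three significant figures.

v_x = 50.0 cos 51.7° = 30.99 m/s; v_y0 = 50.0 sin 51.7° = 39.24 m/s.
Time to reach the wall: t = 157 / 30.99 = 5.066 s.
Height at that point: y = 39.24×5.066 − 5.000×5.066² = 70.47 m.
That is 81.4 − 70.47 = 10.9 m below the top of the wall, so the arrow does not clear it.

No — it falls 10.9 m short of clearing the wall.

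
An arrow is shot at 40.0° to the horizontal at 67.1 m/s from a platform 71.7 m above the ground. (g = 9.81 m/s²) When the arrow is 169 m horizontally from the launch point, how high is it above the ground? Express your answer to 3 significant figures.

v_x = 67.1 cos 40.0° = 51.40 m/s, v_y0 = 67.1 sin 40.0° = 43.13 m/s.
Time to reach x = 169 m: t = x / v_x = 169 / 51.40 = 3.288 s.
y = 71.7 + v_y0 t − ½ g t² = 71.7 + 43.13×3.288 − 4.905×3.288² = 160 m.

160 m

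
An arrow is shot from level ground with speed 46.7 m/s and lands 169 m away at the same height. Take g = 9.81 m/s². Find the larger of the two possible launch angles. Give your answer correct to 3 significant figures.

Level-ground range: R = v₀² sin(2θ)/g ⇒ sin 2θ = R g / v₀² = 169×9.81/46.7² = 0.7602.
2θ = arcsin(0.7602) = 49.48° or 180° − 49.48° = 130.52°.
So θ = 24.7° or θ = 65.3°.

65.3°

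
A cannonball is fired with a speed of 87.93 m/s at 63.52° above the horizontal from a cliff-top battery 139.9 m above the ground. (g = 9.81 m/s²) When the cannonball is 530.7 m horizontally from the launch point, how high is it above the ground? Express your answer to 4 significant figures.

306.5 m

v_x = 87.93 cos 63.52° = 39.207 m/s, v_y0 = 87.93 sin 63.52° = 78.705 m/s.
Time to reach x = 530.7 m: t = x / v_x = 530.7 / 39.207 = 13.536 s.
y = 139.9 + v_y0 t − ½ g t² = 139.9 + 78.705×13.536 − 4.905×13.536² = 306.5 m.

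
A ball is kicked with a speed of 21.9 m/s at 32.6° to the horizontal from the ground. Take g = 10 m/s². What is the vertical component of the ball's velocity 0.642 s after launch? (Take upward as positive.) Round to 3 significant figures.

Initial vertical component: v_y0 = 21.9 sin 32.6° = 11.80 m/s.
v_y(t) = v_y0 − g t = 11.80 − 10 × 0.642 = 5.38 m/s.

5.38 m/s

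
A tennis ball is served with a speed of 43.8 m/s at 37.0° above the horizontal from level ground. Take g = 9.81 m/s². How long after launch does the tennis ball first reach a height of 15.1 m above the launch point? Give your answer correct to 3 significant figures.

v_y0 = 43.8 sin 37.0° = 26.36 m/s.
Set y = v_y0 t − ½ g t² = 15.1: 4.905 t² − 26.36 t + 15.1 = 0.
t = [26.36 ± √(694.8 − 296.3)] / 9.81 = (26.36 ± 19.96) / 9.81, giving t = 0.652 s or t = 4.72 s.
The tennis ball is on the way up at the first time, so t = 0.652 s.

0.652 s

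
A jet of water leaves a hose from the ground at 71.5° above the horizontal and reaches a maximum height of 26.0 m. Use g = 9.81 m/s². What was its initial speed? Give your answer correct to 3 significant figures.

23.8 m/s

At maximum height v_y = 0, so (v₀ sin θ)² = 2 g H.
v₀ sin 71.5° = √(2 × 9.81 × 26.0) = 22.59 m/s.
v₀ = 22.59 / sin 71.5° = 22.59 / 0.9483 = 23.8 m/s.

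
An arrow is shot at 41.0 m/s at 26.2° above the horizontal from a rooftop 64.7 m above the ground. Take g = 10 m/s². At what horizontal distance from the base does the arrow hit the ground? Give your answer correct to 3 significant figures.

215 m

Components: v_x = 41.0 cos 26.2° = 36.79 m/s, v_y = 41.0 sin 26.2° = 18.10 m/s.
Vertical: 0 = 64.7 + 18.10 t − ½(10) t² ⇒ 5.000 t² − 18.10 t − 64.7 = 0.
t = [18.10 + √(327.6 + 1294)] / 10.00 = 5.837 s.
Horizontal: R = v_x · t = 36.79 × 5.837 = 215 m.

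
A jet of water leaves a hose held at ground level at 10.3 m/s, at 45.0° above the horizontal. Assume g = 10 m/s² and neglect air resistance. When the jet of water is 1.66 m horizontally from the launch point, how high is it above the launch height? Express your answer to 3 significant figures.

1.40 m

v_x = 10.3 cos 45.0° = 7.283 m/s, v_y0 = 10.3 sin 45.0° = 7.283 m/s.
Time to reach x = 1.66 m: t = x / v_x = 1.66 / 7.283 = 0.2279 s.
y = v_y0 t − ½ g t² = 7.283×0.2279 − 5.000×0.2279² = 1.40 m.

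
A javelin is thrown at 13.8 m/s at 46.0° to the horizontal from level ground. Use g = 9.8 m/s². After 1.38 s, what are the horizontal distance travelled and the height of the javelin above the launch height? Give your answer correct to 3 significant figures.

v_x = 13.8 cos 46.0° = 9.586 m/s; v_y0 = 13.8 sin 46.0° = 9.927 m/s.
x = v_x t = 9.586 × 1.38 = 13.2 m.
y = v_y0 t − ½ g t² = 9.927×1.38 − 4.900×1.38² = 4.37 m.

x = 13.2 m, y = 4.37 m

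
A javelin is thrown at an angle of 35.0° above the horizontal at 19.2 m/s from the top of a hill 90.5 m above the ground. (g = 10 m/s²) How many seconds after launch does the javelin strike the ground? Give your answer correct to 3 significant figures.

Vertical component: v_y = 19.2 sin 35.0° = 11.01 m/s.
Taking up as positive with launch at y = 90.5 m, landing at y = 0: 0 = 90.5 + 11.01 t − ½(10) t².
Solving 5.000 t² − 11.01 t − 90.5 = 0 gives t = [11.01 + √(11.01² + 4·5.000·90.5)] / 10.00 = 5.50 s.

5.50 s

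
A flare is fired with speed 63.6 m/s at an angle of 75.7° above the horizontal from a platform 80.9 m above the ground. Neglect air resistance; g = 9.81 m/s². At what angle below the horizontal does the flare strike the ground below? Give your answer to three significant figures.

77.9°

v_x = 63.6 cos 75.7° = 15.71 m/s.
At impact |v_y| = √(v_y0² + 2 g h) = √(61.63² + 2×9.81×80.9) = 73.39 m/s.
Angle below horizontal = arctan(|v_y| / v_x) = arctan(73.39 / 15.71) = 77.9°.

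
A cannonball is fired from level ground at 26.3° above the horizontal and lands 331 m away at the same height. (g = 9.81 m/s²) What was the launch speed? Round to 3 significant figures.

63.9 m/s

On level ground, R = v₀² sin(2θ) / g, so v₀ = √(R g / sin 2θ).
sin(2 × 26.3°) = 0.7944.
v₀ = √(331 × 9.81 / 0.7944) = √4088 = 63.9 m/s.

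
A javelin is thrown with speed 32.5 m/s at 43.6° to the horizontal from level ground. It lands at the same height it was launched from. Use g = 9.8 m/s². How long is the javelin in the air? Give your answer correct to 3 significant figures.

Vertical component: v_y = 32.5 sin 43.6° = 22.41 m/s.
For a projectile landing at launch height, time of flight is t = 2 v_y / g = 2 × 22.41 / 9.8 = 4.57 s.

4.57 s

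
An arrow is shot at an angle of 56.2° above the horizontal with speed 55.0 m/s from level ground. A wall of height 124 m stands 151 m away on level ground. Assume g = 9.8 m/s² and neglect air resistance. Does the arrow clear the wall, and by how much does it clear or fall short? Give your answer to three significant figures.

No — it falls 17.8 m short of clearing the wall.

v_x = 55.0 cos 56.2° = 30.60 m/s; v_y0 = 55.0 sin 56.2° = 45.70 m/s.
Time to reach the wall: t = 151 / 30.60 = 4.935 s.
Height at that point: y = 45.70×4.935 − 4.900×4.935² = 106.2 m.
That is 124 − 106.2 = 17.8 m below the top of the wall, so the arrow does not clear it.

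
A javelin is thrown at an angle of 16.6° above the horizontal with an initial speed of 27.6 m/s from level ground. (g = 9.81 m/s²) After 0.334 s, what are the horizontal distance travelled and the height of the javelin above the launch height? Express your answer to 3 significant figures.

v_x = 27.6 cos 16.6° = 26.45 m/s; v_y0 = 27.6 sin 16.6° = 7.885 m/s.
x = v_x t = 26.45 × 0.334 = 8.83 m.
y = v_y0 t − ½ g t² = 7.885×0.334 − 4.905×0.334² = 2.09 m.

x = 8.83 m, y = 2.09 m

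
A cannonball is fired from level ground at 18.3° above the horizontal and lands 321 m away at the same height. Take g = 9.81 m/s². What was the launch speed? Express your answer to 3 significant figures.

On level ground, R = v₀² sin(2θ) / g, so v₀ = √(R g / sin 2θ).
sin(2 × 18.3°) = 0.5962.
v₀ = √(321 × 9.81 / 0.5962) = √5282 = 72.7 m/s.

72.7 m/s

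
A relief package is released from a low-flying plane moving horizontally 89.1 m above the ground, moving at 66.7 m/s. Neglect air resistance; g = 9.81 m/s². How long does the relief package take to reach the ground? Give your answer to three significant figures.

The horizontal speed doesn't affect the fall. With v_y0 = 0, h = ½ g t².
t = √(2 × 89.1 / 9.81) = √18.17 = 4.26 s.

4.26 s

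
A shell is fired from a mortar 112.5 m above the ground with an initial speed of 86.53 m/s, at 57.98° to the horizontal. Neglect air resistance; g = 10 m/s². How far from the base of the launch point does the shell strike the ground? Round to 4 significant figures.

Components: v_x = 86.53 cos 57.98° = 45.880 m/s, v_y = 86.53 sin 57.98° = 73.366 m/s.
Vertical: 0 = 112.5 + 73.366 t − ½(10) t² ⇒ 5.000 t² − 73.366 t − 112.5 = 0.
t = [73.366 + √(5382.6 + 2250.0)] / 10.00 = 16.073 s.
Horizontal: R = v_x · t = 45.880 × 16.073 = 737.4 m.

737.4 m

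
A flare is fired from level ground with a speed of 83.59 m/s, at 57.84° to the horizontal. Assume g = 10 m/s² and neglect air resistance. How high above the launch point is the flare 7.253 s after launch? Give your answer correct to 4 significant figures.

250.2 m

v_y0 = 83.59 sin 57.84° = 70.764 m/s.
y(t) = v_y0 t − ½ g t² = 70.764×7.253 − 5.000×7.253² = 250.2 m.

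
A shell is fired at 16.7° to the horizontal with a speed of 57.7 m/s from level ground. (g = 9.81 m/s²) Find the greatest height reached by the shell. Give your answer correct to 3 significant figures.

Vertical component of launch velocity: v_y = 57.7 sin 16.7° = 16.58 m/s.
At the highest point the vertical velocity is zero, so v_y² = 2 g h_max.
h_max = (16.58)² / (2 × 9.81) = 274.9 / 19.62 = 14.0 m.

14.0 m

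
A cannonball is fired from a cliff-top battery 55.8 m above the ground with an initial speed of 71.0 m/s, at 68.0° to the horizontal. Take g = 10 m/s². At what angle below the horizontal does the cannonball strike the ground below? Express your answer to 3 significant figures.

70.2°

v_x = 71.0 cos 68.0° = 26.60 m/s.
At impact |v_y| = √(v_y0² + 2 g h) = √(65.83² + 2×10×55.8) = 73.82 m/s.
Angle below horizontal = arctan(|v_y| / v_x) = arctan(73.82 / 26.60) = 70.2°.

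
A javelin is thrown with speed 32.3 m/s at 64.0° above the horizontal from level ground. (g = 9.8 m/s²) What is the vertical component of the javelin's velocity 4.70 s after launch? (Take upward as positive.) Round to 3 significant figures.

-17.0 m/s

Initial vertical component: v_y0 = 32.3 sin 64.0° = 29.03 m/s.
v_y(t) = v_y0 − g t = 29.03 − 9.8 × 4.70 = -17.0 m/s.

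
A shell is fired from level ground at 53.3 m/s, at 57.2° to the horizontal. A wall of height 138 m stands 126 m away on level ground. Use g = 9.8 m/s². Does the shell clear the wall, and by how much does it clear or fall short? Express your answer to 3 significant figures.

v_x = 53.3 cos 57.2° = 28.87 m/s; v_y0 = 53.3 sin 57.2° = 44.80 m/s.
Time to reach the wall: t = 126 / 28.87 = 4.364 s.
Height at that point: y = 44.80×4.364 − 4.900×4.364² = 102.2 m.
That is 138 − 102.2 = 35.8 m below the top of the wall, so the shell does not clear it.

No — it falls 35.8 m short of clearing the wall.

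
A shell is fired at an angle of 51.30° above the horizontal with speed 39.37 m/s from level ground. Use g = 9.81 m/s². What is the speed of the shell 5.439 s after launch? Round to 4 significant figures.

33.44 m/s

v_x = 39.37 cos 51.30° = 24.616 m/s (constant).
v_y(t) = 39.37 sin 51.30° − g t = 30.726 − 9.81 × 5.439 = -22.631 m/s.
Speed = √(v_x² + v_y²) = √(605.95 + 512.16) = 33.44 m/s.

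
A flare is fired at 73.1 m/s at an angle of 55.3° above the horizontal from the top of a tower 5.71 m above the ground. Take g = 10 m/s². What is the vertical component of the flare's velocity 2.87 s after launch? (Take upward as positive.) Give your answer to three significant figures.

31.4 m/s

Initial vertical component: v_y0 = 73.1 sin 55.3° = 60.10 m/s.
v_y(t) = v_y0 − g t = 60.10 − 10 × 2.87 = 31.4 m/s.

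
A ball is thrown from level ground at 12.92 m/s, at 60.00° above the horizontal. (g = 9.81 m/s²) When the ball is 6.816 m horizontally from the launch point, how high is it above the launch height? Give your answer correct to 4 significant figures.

v_x = 12.92 cos 60.00° = 6.4600 m/s, v_y0 = 12.92 sin 60.00° = 11.189 m/s.
Time to reach x = 6.816 m: t = x / v_x = 6.816 / 6.4600 = 1.0551 s.
y = v_y0 t − ½ g t² = 11.189×1.0551 − 4.905×1.0551² = 6.345 m.

6.345 m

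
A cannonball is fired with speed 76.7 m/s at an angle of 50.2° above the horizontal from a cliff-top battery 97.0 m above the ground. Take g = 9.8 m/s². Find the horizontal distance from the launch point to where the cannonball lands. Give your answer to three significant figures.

Components: v_x = 76.7 cos 50.2° = 49.10 m/s, v_y = 76.7 sin 50.2° = 58.93 m/s.
Vertical: 0 = 97.0 + 58.93 t − ½(9.8) t² ⇒ 4.900 t² − 58.93 t − 97.0 = 0.
t = [58.93 + √(3473 + 1901)] / 9.800 = 13.49 s.
Horizontal: R = v_x · t = 49.10 × 13.49 = 662 m.

662 m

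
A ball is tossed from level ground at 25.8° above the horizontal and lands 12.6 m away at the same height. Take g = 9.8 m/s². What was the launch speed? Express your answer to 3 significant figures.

On level ground, R = v₀² sin(2θ) / g, so v₀ = √(R g / sin 2θ).
sin(2 × 25.8°) = 0.7837.
v₀ = √(12.6 × 9.8 / 0.7837) = √157.6 = 12.6 m/s.

12.6 m/s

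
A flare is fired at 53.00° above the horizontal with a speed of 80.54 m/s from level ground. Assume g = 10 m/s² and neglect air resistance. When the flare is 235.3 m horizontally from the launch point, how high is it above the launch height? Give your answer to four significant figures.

v_x = 80.54 cos 53.00° = 48.470 m/s, v_y0 = 80.54 sin 53.00° = 64.322 m/s.
Time to reach x = 235.3 m: t = x / v_x = 235.3 / 48.470 = 4.8545 s.
y = v_y0 t − ½ g t² = 64.322×4.8545 − 5.000×4.8545² = 194.4 m.

194.4 m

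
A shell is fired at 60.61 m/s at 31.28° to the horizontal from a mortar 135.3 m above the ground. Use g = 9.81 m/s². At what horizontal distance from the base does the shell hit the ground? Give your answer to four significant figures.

485.0 m

Components: v_x = 60.61 cos 31.28° = 51.800 m/s, v_y = 60.61 sin 31.28° = 31.470 m/s.
Vertical: 0 = 135.3 + 31.470 t − ½(9.81) t² ⇒ 4.905 t² − 31.470 t − 135.3 = 0.
t = [31.470 + √(990.36 + 2654.6)] / 9.810 = 9.3622 s.
Horizontal: R = v_x · t = 51.800 × 9.3622 = 485.0 m.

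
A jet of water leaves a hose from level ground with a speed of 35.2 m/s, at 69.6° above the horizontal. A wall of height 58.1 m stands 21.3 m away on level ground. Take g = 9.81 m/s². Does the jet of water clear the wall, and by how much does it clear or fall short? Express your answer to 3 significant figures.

v_x = 35.2 cos 69.6° = 12.27 m/s; v_y0 = 35.2 sin 69.6° = 32.99 m/s.
Time to reach the wall: t = 21.3 / 12.27 = 1.736 s.
Height at that point: y = 32.99×1.736 − 4.905×1.736² = 42.49 m.
That is 58.1 − 42.49 = 15.6 m below the top of the wall, so the jet of water does not clear it.

No — it falls 15.6 m short of clearing the wall.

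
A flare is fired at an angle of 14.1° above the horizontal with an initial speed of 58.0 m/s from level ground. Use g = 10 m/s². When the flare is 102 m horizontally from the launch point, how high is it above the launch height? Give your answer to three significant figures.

9.18 m

v_x = 58.0 cos 14.1° = 56.25 m/s, v_y0 = 58.0 sin 14.1° = 14.13 m/s.
Time to reach x = 102 m: t = x / v_x = 102 / 56.25 = 1.813 s.
y = v_y0 t − ½ g t² = 14.13×1.813 − 5.000×1.813² = 9.18 m.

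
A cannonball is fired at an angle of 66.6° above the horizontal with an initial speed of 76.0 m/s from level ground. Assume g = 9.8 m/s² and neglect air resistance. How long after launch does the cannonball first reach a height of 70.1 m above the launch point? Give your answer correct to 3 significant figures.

1.09 s

v_y0 = 76.0 sin 66.6° = 69.75 m/s.
Set y = v_y0 t − ½ g t² = 70.1: 4.900 t² − 69.75 t + 70.1 = 0.
t = [69.75 ± √(4865 − 1374)] / 9.8 = (69.75 ± 59.08) / 9.8, giving t = 1.09 s or t = 13.1 s.
The cannonball is on the way up at the first time, so t = 1.09 s.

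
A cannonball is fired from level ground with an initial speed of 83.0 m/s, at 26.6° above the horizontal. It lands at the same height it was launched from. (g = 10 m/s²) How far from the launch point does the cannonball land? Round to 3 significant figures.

552 m

For level ground, R = v₀² sin(2θ) / g.
sin(2 × 26.6°) = sin 53.20° = 0.8007.
R = (83.0)² × 0.8007 / 10 = 552 m.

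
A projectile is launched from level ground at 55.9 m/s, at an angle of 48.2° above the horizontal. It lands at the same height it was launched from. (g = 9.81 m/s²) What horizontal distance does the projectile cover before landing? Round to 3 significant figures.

317 m

Components: v_x = 55.9 cos 48.2° = 37.26 m/s, v_y = 55.9 sin 48.2° = 41.67 m/s.
Time of flight (same landing height): t = 2 v_y / g = 2 × 41.67 / 9.81 = 8.495 s.
Range: R = v_x · t = 37.26 × 8.495 = 317 m.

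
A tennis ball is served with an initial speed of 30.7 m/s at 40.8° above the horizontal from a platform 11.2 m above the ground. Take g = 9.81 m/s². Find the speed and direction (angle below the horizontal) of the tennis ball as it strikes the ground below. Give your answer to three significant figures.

v_x = 30.7 cos 40.8° = 23.24 m/s (constant).
|v_y| at impact = √((20.06)² + 2×9.81×11.2) = 24.94 m/s.
Speed = √(23.24² + 24.94²) = 34.1 m/s; angle = arctan(24.94/23.24) = 47.0° below horizontal.

34.1 m/s at 47.0° below the horizontal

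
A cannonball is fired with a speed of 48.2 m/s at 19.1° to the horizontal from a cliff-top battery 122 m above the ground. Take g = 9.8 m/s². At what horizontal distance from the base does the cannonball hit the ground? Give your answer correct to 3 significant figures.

312 m

Components: v_x = 48.2 cos 19.1° = 45.55 m/s, v_y = 48.2 sin 19.1° = 15.77 m/s.
Vertical: 0 = 122 + 15.77 t − ½(9.8) t² ⇒ 4.900 t² − 15.77 t − 122 = 0.
t = [15.77 + √(248.7 + 2391)] / 9.800 = 6.852 s.
Horizontal: R = v_x · t = 45.55 × 6.852 = 312 m.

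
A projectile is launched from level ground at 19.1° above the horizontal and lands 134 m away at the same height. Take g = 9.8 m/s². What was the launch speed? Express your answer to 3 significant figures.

46.1 m/s

On level ground, R = v₀² sin(2θ) / g, so v₀ = √(R g / sin 2θ).
sin(2 × 19.1°) = 0.6184.
v₀ = √(134 × 9.8 / 0.6184) = √2124 = 46.1 m/s.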